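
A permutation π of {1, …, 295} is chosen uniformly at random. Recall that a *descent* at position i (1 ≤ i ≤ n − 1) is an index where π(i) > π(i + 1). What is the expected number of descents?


Write X = Σ X_I over i = 1, …, 294, with X_I the indicator of one descent.
There are 294 indicators.
For each fixed i, the pair (π(i), π(i+1)) is a uniformly random ordered pair of distinct values from {1, …, 295}; by symmetry P[π(i) > π(i+1)] = 1/2.
By linearity: E[X] = 294 · (1/2) = (295 − 1) · (1/2) = 147 ≈ 147.00000.

E[X] = 147 = 147.00000.


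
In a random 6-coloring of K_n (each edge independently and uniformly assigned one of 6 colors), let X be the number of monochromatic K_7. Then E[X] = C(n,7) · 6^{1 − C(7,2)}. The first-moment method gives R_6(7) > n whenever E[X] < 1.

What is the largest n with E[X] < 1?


We need C(n, 7) · 6^{1 − 21} < 1, i.e. C(n, 7) < 6^{21 − 1} = 3656158440062976.
Check values of n near the boundary:
  n = 566: C(566, 7) = 3557206237959440; 3557206237959440 < 3656158440062976? YES
  n = 567: C(567, 7) = 3601671315933933; 3601671315933933 < 3656158440062976? YES
  n = 568: C(568, 7) = 3646611956239704; 3646611956239704 < 3656158440062976? YES
  n = 569: C(569, 7) = 3692032389858348; 3692032389858348 < 3656158440062976? NO
  n = 570: C(570, 7) = 3737936877831720; 3737936877831720 < 3656158440062976? NO
  n = 571: C(571, 7) = 3784329711421830; 3784329711421830 < 3656158440062976? NO
The largest n with C(n, 7) < 3656158440062976 is n = 568 (where E[X] = 16882462760369/16926659444736 ≈ 0.997389). Hence R_6(7) > 568, i.e. R_6(7) ≥ 569.

Largest n = 568; hence R_6(7) > 568.


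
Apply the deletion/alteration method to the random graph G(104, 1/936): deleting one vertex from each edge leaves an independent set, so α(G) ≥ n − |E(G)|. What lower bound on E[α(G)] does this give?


E[|E(G)|] = C(104, 2)·p = 5356 · (1/936) = 103/18.
E[α(G)] ≥ n − E[|E(G)|] = 104 − 103/18 = 1769/18.
Numerically: ≈ 98.277778.
(This is only a lower bound; the true E[α(G)] may be larger.)

E[α(G)] ≥ 1769/18 ≈ 98.277778.


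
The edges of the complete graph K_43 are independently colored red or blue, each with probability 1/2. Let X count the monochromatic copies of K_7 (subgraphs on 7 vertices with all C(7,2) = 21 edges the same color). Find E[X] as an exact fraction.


Let X = Σ_S X_S over the C(43, 7) = 32224114 subsets S of size 7, where X_S = 1 if the K_7 on S is monochromatic.
For a fixed S, the K_7 on S has C(7, 2) = 21 edges. P[all 21 edges red] = (1/2)^21, and likewise for blue, so P[monochromatic] = 2·(1/2)^21 = 2^{1 − 21} = 1/1048576.
By linearity of expectation: E[X] = C(43, 7) · 2^{1 − 21} = 32224114 · 1/1048576 = 16112057/524288.
Numerically: E[X] ≈ 30.73131.

E[X] = C(43,7)·2^(1−C(7,2)) = 16112057/524288 ≈ 30.73131.


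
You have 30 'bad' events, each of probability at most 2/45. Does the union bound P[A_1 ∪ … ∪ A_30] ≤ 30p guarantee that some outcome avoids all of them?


Union bound: P[∪_{i=1}^{30} A_i] ≤ Σ_i P[A_i] ≤ 30·p = 30·(2/45) = 4/3.
Numerically: 4/3 ≈ 1.33333.
Is 4/3 < 1? NO.
Since the bound 4/3 is ≥ 1, the union bound is uninformative here; it does NOT by itself certify existence.

30·p = 4/3 ≈ 1.33333; existence NOT certified by the union bound.


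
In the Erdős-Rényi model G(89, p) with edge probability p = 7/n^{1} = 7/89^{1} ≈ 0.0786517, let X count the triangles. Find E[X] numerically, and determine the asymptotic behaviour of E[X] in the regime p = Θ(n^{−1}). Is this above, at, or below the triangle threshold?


Number of potential triangles: C(89, 3) = 113564.
Each occurs with probability p³ ≈ (0.0786517)³ ≈ 4.86546217e-04.
By linearity: E[X] = C(89, 3)·p³ ≈ 113564 · 4.86546217e-04 ≈ 55.254135.
Here α = 1, so p = 7/n is exactly at the triangle threshold p ~ 1/n. Asymptotically E[X] → c³/6 = 7³/6 = 343/6 ≈ 57.166667, a bounded constant. In this regime the triangle count is asymptotically Poisson(c³/6).

E[X] ≈ 55.254135; in regime p = Θ(1/n^{1}) E[X] stays bounded (at the triangle threshold p ~ 1/n).


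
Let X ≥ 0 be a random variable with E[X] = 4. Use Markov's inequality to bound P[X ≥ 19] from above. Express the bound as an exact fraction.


μ = E[X] = 4, a = 19.
Markov: P[X ≥ 19] ≤ μ/a = (4)/19 = 4/19.
Numerically: ≈ 0.2105.
(Since a = 19 > μ = 4.0000, the bound 4/19 is < 1 and informative.)

P[X ≥ 19] ≤ 4/19 ≈ 0.2105.


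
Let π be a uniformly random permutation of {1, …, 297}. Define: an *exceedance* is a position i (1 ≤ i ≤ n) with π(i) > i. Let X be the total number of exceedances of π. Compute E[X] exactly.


Write X = Σ_{i=1}^{297} X_i, where X_i = 1_{π(i) > i}.
For each fixed i, π(i) is uniform over {1, …, 297} (marginal of a uniform permutation), so P[π(i) > i] = (n − i)/n. Summing: Σ_{i=1}^{297} (n − i)/n = (0 + 1 + … + 296)/297 = 297(297 − 1)/(2·297) = (297 − 1)/2.
Hence E[X] = Σ_{i=1}^{297} (297 − i)/297 = 148 ≈ 148.000000.

E[X] = 148 = 148.000000.


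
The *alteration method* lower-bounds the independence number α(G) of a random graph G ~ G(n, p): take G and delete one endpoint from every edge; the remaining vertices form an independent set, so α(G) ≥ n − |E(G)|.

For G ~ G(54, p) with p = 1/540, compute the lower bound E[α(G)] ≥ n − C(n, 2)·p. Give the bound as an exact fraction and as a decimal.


E[|E(G)|] = C(54, 2)·p = 1431 · (1/540) = 53/20.
E[α(G)] ≥ n − E[|E(G)|] = 54 − 53/20 = 1027/20.
Numerically: ≈ 51.35000.
(This is only a lower bound; the true E[α(G)] may be larger.)

E[α(G)] ≥ 1027/20 ≈ 51.35000.


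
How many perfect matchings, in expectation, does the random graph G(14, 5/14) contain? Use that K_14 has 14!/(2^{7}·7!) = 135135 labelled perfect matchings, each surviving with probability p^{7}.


K_14 has 14!/(2^{7}·7!) = 135135 labelled perfect matchings.
For each such perfect matching H, let X_H = 1 if all 7 edges of H are present in G. Then P[X_H = 1] = p^{7} = (5/14)^{7} = 78125/105413504.
By linearity: E[X] = Σ_H E[X_H] = 135135 · p^{7} = 135135 · 78125/105413504 = 1508203125/15059072.
Numerically: E[X] ≈ 100.

E[X] = 135135 · (5/14)^{7} = 1508203125/15059072 ≈ 100.


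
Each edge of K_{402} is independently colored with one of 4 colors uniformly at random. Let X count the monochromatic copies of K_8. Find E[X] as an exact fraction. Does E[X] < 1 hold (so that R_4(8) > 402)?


E[X] = C(402, 8) · 4^{1 − 28} = 15770615726749950 · 4^{−27} = 15770615726749950/18014398509481984.
As a reduced fraction: E[X] = 7885307863374975/9007199254740992 ≈ 0.87545.
Is E[X] < 1? YES.
Since E[X] < 1, there exists a 4-coloring of K_{402} with no monochromatic K_8; hence R_4(8) > 402.

E[X] = 7885307863374975/9007199254740992 ≈ 0.87545; E[X] < 1, so R_4(8) > 402.


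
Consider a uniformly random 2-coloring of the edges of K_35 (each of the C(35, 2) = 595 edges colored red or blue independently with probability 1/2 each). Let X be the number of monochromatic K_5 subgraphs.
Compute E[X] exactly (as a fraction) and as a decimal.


Let X = Σ_S X_S over the C(35, 5) = 324632 subsets S of size 5, where X_S = 1 if the K_5 on S is monochromatic.
For a fixed S, the K_5 on S has C(5, 2) = 10 edges. P[all 10 edges red] = (1/2)^10, and likewise for blue, so P[monochromatic] = 2·(1/2)^10 = 2^{1 − 10} = 1/512.
By linearity: E[X] = C(35, 5) · 2^{1 − 10} = 324632 · 1/512 = 40579/64.
Numerically: E[X] ≈ 634.04688.

E[X] = C(35,5)·2^(1−C(5,2)) = 40579/64 ≈ 634.04688.


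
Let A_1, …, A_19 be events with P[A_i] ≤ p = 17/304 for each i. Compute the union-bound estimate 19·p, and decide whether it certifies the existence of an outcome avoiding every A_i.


Union bound: P[∪_{i=1}^{19} A_i] ≤ Σ_i P[A_i] ≤ 19·p = 19·(17/304) = 17/16.
Numerically: 17/16 ≈ 1.062.
Is 17/16 < 1? NO.
Since the bound 17/16 is ≥ 1, the union bound is uninformative here; it does NOT by itself certify existence.

19·p = 17/16 ≈ 1.062; existence NOT certified by the union bound.


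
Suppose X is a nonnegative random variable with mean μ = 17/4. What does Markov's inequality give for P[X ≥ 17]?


μ = E[X] = 17/4, a = 17.
Markov: P[X ≥ 17] ≤ μ/a = (17/4)/17 = 1/4.
Numerically: ≈ 0.25000.
(Since a = 17 > μ = 4.25000, the bound 1/4 is < 1 and informative.)

P[X ≥ 17] ≤ 1/4 ≈ 0.25000.


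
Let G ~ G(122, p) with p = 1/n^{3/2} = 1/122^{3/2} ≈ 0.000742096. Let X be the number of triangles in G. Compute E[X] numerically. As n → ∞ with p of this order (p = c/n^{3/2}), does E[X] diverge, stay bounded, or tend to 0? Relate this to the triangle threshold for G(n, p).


Number of potential triangles: C(122, 3) = 295240.
Each occurs with probability p³ ≈ (0.000742096)³ ≈ 4.08677532e-10.
By linearity: E[X] = C(122, 3)·p³ ≈ 295240 · 4.08677532e-10 ≈ 0.000121.
Since α = 3/2 > 1, p = c/n^{3/2} = o(1/n) is below the triangle threshold p ~ 1/n. Asymptotically E[X] ~ (c³/6)·n^{3(1−α)} = (1³/6)·n^{-1.5} → 0, so by Markov's inequality G has no triangles w.h.p.

E[X] ≈ 0.000121; in regime p = Θ(1/n^{3/2}) E[X] tends to 0 (below the triangle threshold p ~ 1/n).


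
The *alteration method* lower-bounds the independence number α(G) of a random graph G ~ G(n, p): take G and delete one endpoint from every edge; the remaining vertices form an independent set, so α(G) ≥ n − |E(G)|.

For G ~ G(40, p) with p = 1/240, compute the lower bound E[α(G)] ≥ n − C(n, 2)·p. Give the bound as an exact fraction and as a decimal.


E[|E(G)|] = C(40, 2)·p = 780 · (1/240) = 13/4.
E[α(G)] ≥ n − E[|E(G)|] = 40 − 13/4 = 147/4.
Numerically: ≈ 36.750000.
(This is only a lower bound; the true E[α(G)] may be larger.)

E[α(G)] ≥ 147/4 ≈ 36.750000.


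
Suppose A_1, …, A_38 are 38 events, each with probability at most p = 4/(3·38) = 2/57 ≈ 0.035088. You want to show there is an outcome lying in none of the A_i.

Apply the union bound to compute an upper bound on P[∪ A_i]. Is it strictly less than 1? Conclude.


Union bound: P[∪_{i=1}^{38} A_i] ≤ Σ_i P[A_i] ≤ 38·p = 38·(2/57) = 4/3.
Numerically: 4/3 ≈ 1.333333.
Is 4/3 < 1? NO.
Since the bound 4/3 is ≥ 1, the union bound is uninformative here; it does NOT by itself certify existence.

38·p = 4/3 ≈ 1.333333; existence NOT certified by the union bound.


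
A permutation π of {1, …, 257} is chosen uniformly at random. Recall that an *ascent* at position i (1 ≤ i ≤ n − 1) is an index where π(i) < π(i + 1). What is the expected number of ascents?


Write X = Σ X_I over i = 1, …, 256, with X_I the indicator of one ascent.
There are 256 indicators.
For each fixed i, the pair (π(i), π(i+1)) is a uniformly random ordered pair of distinct values from {1, …, 257}; by symmetry P[π(i) < π(i+1)] = 1/2.
By linearity: E[X] = 256 · (1/2) = (257 − 1) · (1/2) = 128 ≈ 128.000.

E[X] = 128 = 128.000.


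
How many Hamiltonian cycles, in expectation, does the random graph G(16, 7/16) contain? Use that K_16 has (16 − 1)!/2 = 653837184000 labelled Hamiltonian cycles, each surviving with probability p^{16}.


K_16 has (16 − 1)!/2 = 653837184000 labelled Hamiltonian cycles.
For each such Hamiltonian cycle H, let X_H = 1 if all 16 edges of H are present in G. Then P[X_H = 1] = p^{16} = (7/16)^{16} = 33232930569601/18446744073709551616.
By linearity: E[X] = Σ_H E[X_H] = 653837184000 · p^{16} = 653837184000 · 33232930569601/18446744073709551616 = 21219654042671322112875/18014398509481984.
Numerically: E[X] ≈ 1.1779e+06.

E[X] = 653837184000 · (7/16)^{16} = 21219654042671322112875/18014398509481984 ≈ 1.1779e+06.


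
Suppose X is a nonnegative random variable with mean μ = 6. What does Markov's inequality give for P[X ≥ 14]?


μ = E[X] = 6, a = 14.
Markov: P[X ≥ 14] ≤ μ/a = (6)/14 = 3/7.
Numerically: ≈ 0.429.
(Since a = 14 > μ = 6.000, the bound 3/7 is < 1 and informative.)

P[X ≥ 14] ≤ 3/7 ≈ 0.429.


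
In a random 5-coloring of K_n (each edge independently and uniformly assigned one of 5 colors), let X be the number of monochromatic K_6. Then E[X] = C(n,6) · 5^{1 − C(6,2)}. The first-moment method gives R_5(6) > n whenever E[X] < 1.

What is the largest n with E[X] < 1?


We need C(n, 6) · 5^{1 − 15} < 1, i.e. C(n, 6) < 5^{15 − 1} = 6103515625.
Check values of n near the boundary:
  n = 125: C(125, 6) = 4690625500; 4690625500 < 6103515625? YES
  n = 126: C(126, 6) = 4925156775; 4925156775 < 6103515625? YES
  n = 127: C(127, 6) = 5169379425; 5169379425 < 6103515625? YES
  n = 128: C(128, 6) = 5423611200; 5423611200 < 6103515625? YES
  n = 129: C(129, 6) = 5688177600; 5688177600 < 6103515625? YES
  n = 130: C(130, 6) = 5963412000; 5963412000 < 6103515625? YES
  n = 131: C(131, 6) = 6249655776; 6249655776 < 6103515625? NO
  n = 132: C(132, 6) = 6547258432; 6547258432 < 6103515625? NO
  n = 133: C(133, 6) = 6856577728; 6856577728 < 6103515625? NO
The largest n with C(n, 6) < 6103515625 is n = 130 (where E[X] = 47707296/48828125 ≈ 0.97705). Hence R_5(6) > 130, i.e. R_5(6) ≥ 131.

Largest n = 130; hence R_5(6) > 130.


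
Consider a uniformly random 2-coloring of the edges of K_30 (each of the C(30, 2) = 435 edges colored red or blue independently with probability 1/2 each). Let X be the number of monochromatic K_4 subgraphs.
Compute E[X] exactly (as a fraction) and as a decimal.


Let X = Σ_S X_S over the C(30, 4) = 27405 subsets S of size 4, where X_S = 1 if the K_4 on S is monochromatic.
For a fixed S, the K_4 on S has C(4, 2) = 6 edges. P[all 6 edges red] = (1/2)^6, and likewise for blue, so P[monochromatic] = 2·(1/2)^6 = 2^{1 − 6} = 1/32.
Summing: E[X] = C(30, 4) · 2^{1 − 6} = 27405 · 1/32 = 27405/32.
Numerically: E[X] ≈ 856.40625.

E[X] = C(30,4)·2^(1−C(4,2)) = 27405/32 ≈ 856.40625.


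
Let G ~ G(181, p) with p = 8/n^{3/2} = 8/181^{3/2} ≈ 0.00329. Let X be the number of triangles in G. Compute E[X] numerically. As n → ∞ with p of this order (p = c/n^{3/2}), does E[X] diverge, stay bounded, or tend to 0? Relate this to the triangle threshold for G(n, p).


Number of potential triangles: C(181, 3) = 971970.
Each occurs with probability p³ ≈ (0.00329)³ ≈ 3.54582e-08.
By linearity: E[X] = C(181, 3)·p³ ≈ 971970 · 3.54582e-08 ≈ 0.034.
Since α = 3/2 > 1, p = c/n^{3/2} = o(1/n) is below the triangle threshold p ~ 1/n. Asymptotically E[X] ~ (c³/6)·n^{3(1−α)} = (8³/6)·n^{-1.5} → 0, so by Markov's inequality G has no triangles w.h.p.

E[X] ≈ 0.034; in regime p = Θ(1/n^{3/2}) E[X] tends to 0 (below the triangle threshold p ~ 1/n).


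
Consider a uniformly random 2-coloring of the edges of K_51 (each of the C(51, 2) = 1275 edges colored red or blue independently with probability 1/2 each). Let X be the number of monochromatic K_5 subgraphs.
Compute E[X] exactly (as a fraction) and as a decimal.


Let X = Σ_S X_S over the C(51, 5) = 2349060 subsets S of size 5, where X_S = 1 if the K_5 on S is monochromatic.
For a fixed S, the K_5 on S has C(5, 2) = 10 edges. P[all 10 edges red] = (1/2)^10, and likewise for blue, so P[monochromatic] = 2·(1/2)^10 = 2^{1 − 10} = 1/512.
By linearity: E[X] = C(51, 5) · 2^{1 − 10} = 2349060 · 1/512 = 587265/128.
Numerically: E[X] ≈ 4588.0078.

E[X] = C(51,5)·2^(1−C(5,2)) = 587265/128 ≈ 4588.0078.


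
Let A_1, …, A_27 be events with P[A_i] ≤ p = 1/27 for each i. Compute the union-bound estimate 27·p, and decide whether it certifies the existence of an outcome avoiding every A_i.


Union bound: P[∪_{i=1}^{27} A_i] ≤ Σ_i P[A_i] ≤ 27·p = 27·(1/27) = 1.
Numerically: 1 ≈ 1.00000.
Is 1 < 1? NO.
Since the bound 1 is ≥ 1, the union bound is uninformative here; it does NOT by itself certify existence.

27·p = 1 ≈ 1.00000; existence NOT certified by the union bound.


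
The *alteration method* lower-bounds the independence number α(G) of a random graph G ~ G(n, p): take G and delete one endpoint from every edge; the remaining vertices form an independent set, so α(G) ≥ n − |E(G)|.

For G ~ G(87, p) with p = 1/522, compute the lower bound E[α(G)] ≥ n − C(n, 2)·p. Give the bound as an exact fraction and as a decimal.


E[|E(G)|] = C(87, 2)·p = 3741 · (1/522) = 43/6.
E[α(G)] ≥ n − E[|E(G)|] = 87 − 43/6 = 479/6.
Numerically: ≈ 79.8333.
(This is only a lower bound; the true E[α(G)] may be larger.)

E[α(G)] ≥ 479/6 ≈ 79.8333.


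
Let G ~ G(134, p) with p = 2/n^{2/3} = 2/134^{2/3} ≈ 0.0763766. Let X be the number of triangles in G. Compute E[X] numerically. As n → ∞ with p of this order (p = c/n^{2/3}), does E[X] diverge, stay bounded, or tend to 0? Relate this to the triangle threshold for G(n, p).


Number of potential triangles: C(134, 3) = 392084.
Each occurs with probability p³ ≈ (0.0763766)³ ≈ 4.45533526e-04.
By linearity: E[X] = C(134, 3)·p³ ≈ 392084 · 4.45533526e-04 ≈ 174.686567.
Since α = 2/3 < 1, p = c/n^{2/3} ≫ 1/n is above the triangle threshold p ~ 1/n. Asymptotically E[X] ~ (c³/6)·n^{3(1−α)} = (2³/6)·n^{1} → ∞; triangles are abundant w.h.p.

E[X] ≈ 174.686567; in regime p = Θ(1/n^{2/3}) E[X] diverges (above the triangle threshold p ~ 1/n).


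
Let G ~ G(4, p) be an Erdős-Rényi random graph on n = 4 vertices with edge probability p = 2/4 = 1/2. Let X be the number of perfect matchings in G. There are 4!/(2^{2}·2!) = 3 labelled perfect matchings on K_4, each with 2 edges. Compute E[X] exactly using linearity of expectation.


K_4 has 4!/(2^{2}·2!) = 3 labelled perfect matchings.
For each such perfect matching H, let X_H = 1 if all 2 edges of H are present in G. Then P[X_H = 1] = p^{2} = (1/2)^{2} = 1/4.
By linearity of expectation: E[X] = Σ_H E[X_H] = 3 · p^{2} = 3 · 1/4 = 3/4.
Numerically: E[X] ≈ 0.75.

E[X] = 3 · (1/2)^{2} = 3/4 ≈ 0.75.


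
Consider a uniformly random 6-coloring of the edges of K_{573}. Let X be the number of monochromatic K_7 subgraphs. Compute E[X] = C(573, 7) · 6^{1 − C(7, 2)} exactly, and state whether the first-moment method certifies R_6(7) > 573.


E[X] = C(573, 7) · 6^{1 − 21} = 3878597732564412 · 6^{−20} = 3878597732564412/3656158440062976.
As a reduced fraction: E[X] = 11970980656063/11284439629824 ≈ 1.0608396.
Is E[X] < 1? NO.
Since E[X] ≥ 1, the first-moment bound is inconclusive at n = 573; it does NOT by itself certify R_6(7) > 573.

E[X] = 11970980656063/11284439629824 ≈ 1.0608396; E[X] ≥ 1; first-moment method inconclusive here.


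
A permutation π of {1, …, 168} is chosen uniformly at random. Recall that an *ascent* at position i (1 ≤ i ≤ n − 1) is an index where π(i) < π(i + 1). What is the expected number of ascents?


Write X = Σ X_I over i = 1, …, 167, with X_I the indicator of one ascent.
There are 167 indicators.
For each fixed i, the pair (π(i), π(i+1)) is a uniformly random ordered pair of distinct values from {1, …, 168}; by symmetry P[π(i) < π(i+1)] = 1/2.
By linearity: E[X] = 167 · (1/2) = (168 − 1) · (1/2) = 167/2 ≈ 83.50000.

E[X] = 167/2 = 83.50000.


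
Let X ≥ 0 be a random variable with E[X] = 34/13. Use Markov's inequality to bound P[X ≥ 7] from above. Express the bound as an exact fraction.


μ = E[X] = 34/13, a = 7.
Markov: P[X ≥ 7] ≤ μ/a = (34/13)/7 = 34/91.
Numerically: ≈ 0.37363.
(Since a = 7 > μ = 2.61538, the bound 34/91 is < 1 and informative.)

P[X ≥ 7] ≤ 34/91 ≈ 0.37363.


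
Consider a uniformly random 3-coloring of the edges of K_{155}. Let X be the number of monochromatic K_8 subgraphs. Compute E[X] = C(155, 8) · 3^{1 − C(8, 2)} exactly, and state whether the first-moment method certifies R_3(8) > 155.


E[X] = C(155, 8) · 3^{1 − 28} = 6876747915675 · 3^{−27} = 6876747915675/7625597484987.
As a reduced fraction: E[X] = 2292249305225/2541865828329 ≈ 0.90180.
Is E[X] < 1? YES.
Since E[X] < 1, there exists a 3-coloring of K_{155} with no monochromatic K_8; hence R_3(8) > 155.

E[X] = 2292249305225/2541865828329 ≈ 0.90180; E[X] < 1, so R_3(8) > 155.


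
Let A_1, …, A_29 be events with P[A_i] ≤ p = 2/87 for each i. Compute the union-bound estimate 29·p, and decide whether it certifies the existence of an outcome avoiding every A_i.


Union bound: P[∪_{i=1}^{29} A_i] ≤ Σ_i P[A_i] ≤ 29·p = 29·(2/87) = 2/3.
Numerically: 2/3 ≈ 0.667.
Is 2/3 < 1? YES.
Since P[∪ A_i] ≤ 2/3 < 1, the complement has P[∩ A_i^c] ≥ 1 − 2/3 = 1/3 > 0, so some outcome avoids every A_i.

29·p = 2/3 ≈ 0.667; existence CERTIFIED by the union bound.


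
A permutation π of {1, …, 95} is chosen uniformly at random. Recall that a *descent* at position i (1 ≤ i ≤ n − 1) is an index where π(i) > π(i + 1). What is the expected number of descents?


Write X = Σ X_I over i = 1, …, 94, with X_I the indicator of one descent.
There are 94 indicators.
For each fixed i, the pair (π(i), π(i+1)) is a uniformly random ordered pair of distinct values from {1, …, 95}; by symmetry P[π(i) > π(i+1)] = 1/2.
By linearity: E[X] = 94 · (1/2) = (95 − 1) · (1/2) = 47 ≈ 47.000.

E[X] = 47 = 47.000.


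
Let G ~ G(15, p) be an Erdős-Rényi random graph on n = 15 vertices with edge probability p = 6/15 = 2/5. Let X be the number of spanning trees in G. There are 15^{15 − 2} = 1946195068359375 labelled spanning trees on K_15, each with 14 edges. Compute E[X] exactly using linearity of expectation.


K_15 has 15^{15 − 2} = 1946195068359375 labelled spanning trees.
For each such spanning tree H, let X_H = 1 if all 14 edges of H are present in G. Then P[X_H = 1] = p^{14} = (2/5)^{14} = 16384/6103515625.
By linearity of expectation: E[X] = Σ_H E[X_H] = 1946195068359375 · p^{14} = 1946195068359375 · 16384/6103515625 = 26121388032/5.
Numerically: E[X] ≈ 5.22e+09.

E[X] = 1946195068359375 · (2/5)^{14} = 26121388032/5 ≈ 5.22e+09.


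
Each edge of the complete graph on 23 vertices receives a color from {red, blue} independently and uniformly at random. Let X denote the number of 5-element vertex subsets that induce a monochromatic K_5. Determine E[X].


Let X = Σ_S X_S over the C(23, 5) = 33649 subsets S of size 5, where X_S = 1 if the K_5 on S is monochromatic.
For a fixed S, the K_5 on S has C(5, 2) = 10 edges. P[all 10 edges red] = (1/2)^10, and likewise for blue, so P[monochromatic] = 2·(1/2)^10 = 2^{1 − 10} = 1/512.
By linearity of expectation: E[X] = C(23, 5) · 2^{1 − 10} = 33649 · 1/512 = 33649/512.
Numerically: E[X] ≈ 65.721.

E[X] = C(23,5)·2^(1−C(5,2)) = 33649/512 ≈ 65.721.


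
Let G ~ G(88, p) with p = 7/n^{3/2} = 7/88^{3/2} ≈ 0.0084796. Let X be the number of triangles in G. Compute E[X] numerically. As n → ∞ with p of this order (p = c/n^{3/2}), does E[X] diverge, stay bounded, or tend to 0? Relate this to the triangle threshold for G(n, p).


Number of potential triangles: C(88, 3) = 109736.
Each occurs with probability p³ ≈ (0.0084796)³ ≈ 6.0970828e-07.
By linearity: E[X] = C(88, 3)·p³ ≈ 109736 · 6.0970828e-07 ≈ 0.06691.
Since α = 3/2 > 1, p = c/n^{3/2} = o(1/n) is below the triangle threshold p ~ 1/n. Asymptotically E[X] ~ (c³/6)·n^{3(1−α)} = (7³/6)·n^{-1.5} → 0, so by Markov's inequality G has no triangles w.h.p.

E[X] ≈ 0.06691; in regime p = Θ(1/n^{3/2}) E[X] tends to 0 (below the triangle threshold p ~ 1/n).


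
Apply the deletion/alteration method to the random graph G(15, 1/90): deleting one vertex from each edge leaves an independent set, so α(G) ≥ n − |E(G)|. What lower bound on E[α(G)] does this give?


E[|E(G)|] = C(15, 2)·p = 105 · (1/90) = 7/6.
E[α(G)] ≥ n − E[|E(G)|] = 15 − 7/6 = 83/6.
Numerically: ≈ 13.8333.
(This is only a lower bound; the true E[α(G)] may be larger.)

E[α(G)] ≥ 83/6 ≈ 13.8333.


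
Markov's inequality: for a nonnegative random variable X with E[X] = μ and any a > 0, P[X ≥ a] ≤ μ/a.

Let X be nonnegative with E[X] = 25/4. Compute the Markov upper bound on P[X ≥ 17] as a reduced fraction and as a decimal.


μ = E[X] = 25/4, a = 17.
Markov: P[X ≥ 17] ≤ μ/a = (25/4)/17 = 25/68.
Numerically: ≈ 0.3676.
(Since a = 17 > μ = 6.2500, the bound 25/68 is < 1 and informative.)

P[X ≥ 17] ≤ 25/68 ≈ 0.3676.


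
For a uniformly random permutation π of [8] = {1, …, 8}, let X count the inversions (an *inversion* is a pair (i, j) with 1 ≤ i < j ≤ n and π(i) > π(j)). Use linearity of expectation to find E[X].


Write X = Σ X_I over the C(8, 2) = 28 pairs i < j, with X_I the indicator of one inversion.
There are 28 indicators.
For each fixed pair i < j, the values π(i) and π(j) are two distinct elements of {1, …, 8} in uniformly random order; by symmetry P[π(i) > π(j)] = 1/2.
By linearity: E[X] = 28 · (1/2) = C(8, 2) · (1/2) = 28/2 = 14 ≈ 14.000000.

E[X] = 14 = 14.000000.


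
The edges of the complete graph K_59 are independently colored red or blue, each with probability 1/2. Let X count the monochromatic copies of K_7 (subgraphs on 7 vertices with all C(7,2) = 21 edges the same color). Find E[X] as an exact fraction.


Let X = Σ_S X_S over the C(59, 7) = 341149446 subsets S of size 7, where X_S = 1 if the K_7 on S is monochromatic.
For a fixed S, the K_7 on S has C(7, 2) = 21 edges. P[all 21 edges red] = (1/2)^21, and likewise for blue, so P[monochromatic] = 2·(1/2)^21 = 2^{1 − 21} = 1/1048576.
By linearity of expectation: E[X] = C(59, 7) · 2^{1 − 21} = 341149446 · 1/1048576 = 170574723/524288.
Numerically: E[X] ≈ 325.34546.

E[X] = C(59,7)·2^(1−C(7,2)) = 170574723/524288 ≈ 325.34546.


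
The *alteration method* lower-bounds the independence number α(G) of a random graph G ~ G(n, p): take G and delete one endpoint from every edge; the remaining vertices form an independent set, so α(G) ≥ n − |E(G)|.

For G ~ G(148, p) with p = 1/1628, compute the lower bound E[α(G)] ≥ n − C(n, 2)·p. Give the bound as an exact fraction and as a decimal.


E[|E(G)|] = C(148, 2)·p = 10878 · (1/1628) = 147/22.
E[α(G)] ≥ n − E[|E(G)|] = 148 − 147/22 = 3109/22.
Numerically: ≈ 141.31818.
(This is only a lower bound; the true E[α(G)] may be larger.)

E[α(G)] ≥ 3109/22 ≈ 141.31818.


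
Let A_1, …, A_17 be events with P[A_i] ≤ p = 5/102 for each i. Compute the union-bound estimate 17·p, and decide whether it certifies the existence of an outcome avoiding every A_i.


Union bound: P[∪_{i=1}^{17} A_i] ≤ Σ_i P[A_i] ≤ 17·p = 17·(5/102) = 5/6.
Numerically: 5/6 ≈ 0.83333.
Is 5/6 < 1? YES.
Since P[∪ A_i] ≤ 5/6 < 1, the complement has P[∩ A_i^c] ≥ 1 − 5/6 = 1/6 > 0, so some outcome avoids every A_i.

17·p = 5/6 ≈ 0.83333; existence CERTIFIED by the union bound.


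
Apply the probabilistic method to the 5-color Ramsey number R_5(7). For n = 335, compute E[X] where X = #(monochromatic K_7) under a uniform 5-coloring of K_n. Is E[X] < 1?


E[X] = C(335, 7) · 5^{1 − 21} = 88202498238195 · 5^{−20} = 88202498238195/95367431640625.
As a reduced fraction: E[X] = 17640499647639/19073486328125 ≈ 0.9249.
Is E[X] < 1? YES.
Since E[X] < 1, there exists a 5-coloring of K_{335} with no monochromatic K_7; hence R_5(7) > 335.

E[X] = 17640499647639/19073486328125 ≈ 0.9249; E[X] < 1, so R_5(7) > 335.


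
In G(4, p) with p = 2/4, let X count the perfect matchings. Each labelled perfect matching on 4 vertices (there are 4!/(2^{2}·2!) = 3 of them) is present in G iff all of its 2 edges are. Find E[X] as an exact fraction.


K_4 has 4!/(2^{2}·2!) = 3 labelled perfect matchings.
For each such perfect matching H, let X_H = 1 if all 2 edges of H are present in G. Then P[X_H = 1] = p^{2} = (1/2)^{2} = 1/4.
By linearity: E[X] = Σ_H E[X_H] = 3 · p^{2} = 3 · 1/4 = 3/4.
Numerically: E[X] ≈ 0.75.

E[X] = 3 · (1/2)^{2} = 3/4 ≈ 0.75.


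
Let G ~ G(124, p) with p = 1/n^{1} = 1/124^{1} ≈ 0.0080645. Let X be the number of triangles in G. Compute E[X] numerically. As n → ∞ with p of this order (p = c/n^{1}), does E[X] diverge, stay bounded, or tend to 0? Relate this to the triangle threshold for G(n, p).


Number of potential triangles: C(124, 3) = 310124.
Each occurs with probability p³ ≈ (0.0080645)³ ≈ 5.2448726e-07.
By linearity: E[X] = C(124, 3)·p³ ≈ 310124 · 5.2448726e-07 ≈ 0.16266.
Here α = 1, so p = 1/n is exactly at the triangle threshold p ~ 1/n. Asymptotically E[X] → c³/6 = 1³/6 = 1/6 ≈ 0.16667, a bounded constant. In this regime the triangle count is asymptotically Poisson(c³/6).

E[X] ≈ 0.16266; in regime p = Θ(1/n^{1}) E[X] stays bounded (at the triangle threshold p ~ 1/n).


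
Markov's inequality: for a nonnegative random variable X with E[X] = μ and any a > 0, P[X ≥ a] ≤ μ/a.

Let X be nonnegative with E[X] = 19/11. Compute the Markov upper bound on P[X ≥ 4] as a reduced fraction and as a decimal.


μ = E[X] = 19/11, a = 4.
Markov: P[X ≥ 4] ≤ μ/a = (19/11)/4 = 19/44.
Numerically: ≈ 0.4318.
(Since a = 4 > μ = 1.7273, the bound 19/44 is < 1 and informative.)

P[X ≥ 4] ≤ 19/44 ≈ 0.4318.


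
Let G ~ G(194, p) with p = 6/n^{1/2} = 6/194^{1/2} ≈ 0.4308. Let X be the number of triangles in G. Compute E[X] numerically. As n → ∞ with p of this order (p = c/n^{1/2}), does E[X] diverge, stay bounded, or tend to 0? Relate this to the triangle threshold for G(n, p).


Number of potential triangles: C(194, 3) = 1198144.
Each occurs with probability p³ ≈ (0.4308)³ ≈ 7.993761e-02.
By linearity: E[X] = C(194, 3)·p³ ≈ 1198144 · 7.993761e-02 ≈ 95776.7671.
Since α = 1/2 < 1, p = c/n^{1/2} ≫ 1/n is above the triangle threshold p ~ 1/n. Asymptotically E[X] ~ (c³/6)·n^{3(1−α)} = (6³/6)·n^{1.5} → ∞; triangles are abundant w.h.p.

E[X] ≈ 95776.7671; in regime p = Θ(1/n^{1/2}) E[X] diverges (above the triangle threshold p ~ 1/n).


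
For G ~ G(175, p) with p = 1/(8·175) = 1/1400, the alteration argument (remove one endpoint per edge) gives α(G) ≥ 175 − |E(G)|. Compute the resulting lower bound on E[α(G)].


E[|E(G)|] = C(175, 2)·p = 15225 · (1/1400) = 87/8.
E[α(G)] ≥ n − E[|E(G)|] = 175 − 87/8 = 1313/8.
Numerically: ≈ 164.1250.
(This is only a lower bound; the true E[α(G)] may be larger.)

E[α(G)] ≥ 1313/8 ≈ 164.1250.


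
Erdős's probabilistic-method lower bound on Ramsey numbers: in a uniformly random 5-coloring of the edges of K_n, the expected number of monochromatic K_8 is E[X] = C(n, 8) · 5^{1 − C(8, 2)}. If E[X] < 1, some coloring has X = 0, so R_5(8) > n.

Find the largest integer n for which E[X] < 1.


We need C(n, 8) · 5^{1 − 28} < 1, i.e. C(n, 8) < 5^{28 − 1} = 7450580596923828125.
Check values of n near the boundary:
  n = 861: C(861, 8) = 7250034996615275865; 7250034996615275865 < 7450580596923828125? YES
  n = 862: C(862, 8) = 7317951015318931845; 7317951015318931845 < 7450580596923828125? YES
  n = 863: C(863, 8) = 7386423071602617757; 7386423071602617757 < 7450580596923828125? YES
  n = 864: C(864, 8) = 7455455062926006708; 7455455062926006708 < 7450580596923828125? NO
The largest n with C(n, 8) < 7450580596923828125 is n = 863 (where E[X] = 7386423071602617757/7450580596923828125 ≈ 0.9914). Hence R_5(8) > 863, i.e. R_5(8) ≥ 864.

Largest n = 863; hence R_5(8) > 863.


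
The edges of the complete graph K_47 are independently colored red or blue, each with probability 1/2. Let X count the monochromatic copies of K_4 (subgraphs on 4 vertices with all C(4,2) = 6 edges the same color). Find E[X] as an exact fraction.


Let X = Σ_S X_S over the C(47, 4) = 178365 subsets S of size 4, where X_S = 1 if the K_4 on S is monochromatic.
For a fixed S, the K_4 on S has C(4, 2) = 6 edges. P[all 6 edges red] = (1/2)^6, and likewise for blue, so P[monochromatic] = 2·(1/2)^6 = 2^{1 − 6} = 1/32.
Summing: E[X] = C(47, 4) · 2^{1 − 6} = 178365 · 1/32 = 178365/32.
Numerically: E[X] ≈ 5573.9062.

E[X] = C(47,4)·2^(1−C(4,2)) = 178365/32 ≈ 5573.9062.


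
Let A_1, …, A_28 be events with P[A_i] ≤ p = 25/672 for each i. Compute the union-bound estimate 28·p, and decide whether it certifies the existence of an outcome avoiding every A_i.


Union bound: P[∪_{i=1}^{28} A_i] ≤ Σ_i P[A_i] ≤ 28·p = 28·(25/672) = 25/24.
Numerically: 25/24 ≈ 1.042.
Is 25/24 < 1? NO.
Since the bound 25/24 is ≥ 1, the union bound is uninformative here; it does NOT by itself certify existence.

28·p = 25/24 ≈ 1.042; existence NOT certified by the union bound.


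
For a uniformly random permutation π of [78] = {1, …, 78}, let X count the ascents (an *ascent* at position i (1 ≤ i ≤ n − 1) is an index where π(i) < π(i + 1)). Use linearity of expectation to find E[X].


Write X = Σ X_I over i = 1, …, 77, with X_I the indicator of one ascent.
There are 77 indicators.
For each fixed i, the pair (π(i), π(i+1)) is a uniformly random ordered pair of distinct values from {1, …, 78}; by symmetry P[π(i) < π(i+1)] = 1/2.
By linearity: E[X] = 77 · (1/2) = (78 − 1) · (1/2) = 77/2 ≈ 38.5000.

E[X] = 77/2 = 38.5000.


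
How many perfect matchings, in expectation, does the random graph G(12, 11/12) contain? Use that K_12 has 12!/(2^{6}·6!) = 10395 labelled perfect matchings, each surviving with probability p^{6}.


K_12 has 12!/(2^{6}·6!) = 10395 labelled perfect matchings.
For each such perfect matching H, let X_H = 1 if all 6 edges of H are present in G. Then P[X_H = 1] = p^{6} = (11/12)^{6} = 1771561/2985984.
By linearity of expectation: E[X] = Σ_H E[X_H] = 10395 · p^{6} = 10395 · 1771561/2985984 = 682050985/110592.
Numerically: E[X] ≈ 6167.3.

E[X] = 10395 · (11/12)^{6} = 682050985/110592 ≈ 6167.3.


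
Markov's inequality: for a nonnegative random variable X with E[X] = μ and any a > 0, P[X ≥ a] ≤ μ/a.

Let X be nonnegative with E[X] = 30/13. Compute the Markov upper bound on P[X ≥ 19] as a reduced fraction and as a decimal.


μ = E[X] = 30/13, a = 19.
Markov: P[X ≥ 19] ≤ μ/a = (30/13)/19 = 30/247.
Numerically: ≈ 0.1215.
(Since a = 19 > μ = 2.3077, the bound 30/247 is < 1 and informative.)

P[X ≥ 19] ≤ 30/247 ≈ 0.1215.


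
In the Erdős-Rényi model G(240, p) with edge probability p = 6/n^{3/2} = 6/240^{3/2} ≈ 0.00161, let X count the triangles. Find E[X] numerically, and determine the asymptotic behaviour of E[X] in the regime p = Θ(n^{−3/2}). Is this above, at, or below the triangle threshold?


Number of potential triangles: C(240, 3) = 2275280.
Each occurs with probability p³ ≈ (0.00161)³ ≈ 4.20246e-09.
By linearity: E[X] = C(240, 3)·p³ ≈ 2275280 · 4.20246e-09 ≈ 0.010.
Since α = 3/2 > 1, p = c/n^{3/2} = o(1/n) is below the triangle threshold p ~ 1/n. Asymptotically E[X] ~ (c³/6)·n^{3(1−α)} = (6³/6)·n^{-1.5} → 0, so by Markov's inequality G has no triangles w.h.p.

E[X] ≈ 0.010; in regime p = Θ(1/n^{3/2}) E[X] tends to 0 (below the triangle threshold p ~ 1/n).


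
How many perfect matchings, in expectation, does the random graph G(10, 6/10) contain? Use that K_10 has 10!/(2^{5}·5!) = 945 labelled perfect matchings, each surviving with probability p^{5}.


K_10 has 10!/(2^{5}·5!) = 945 labelled perfect matchings.
For each such perfect matching H, let X_H = 1 if all 5 edges of H are present in G. Then P[X_H = 1] = p^{5} = (3/5)^{5} = 243/3125.
By linearity: E[X] = Σ_H E[X_H] = 945 · p^{5} = 945 · 243/3125 = 45927/625.
Numerically: E[X] ≈ 73.483.

E[X] = 945 · (3/5)^{5} = 45927/625 ≈ 73.483.


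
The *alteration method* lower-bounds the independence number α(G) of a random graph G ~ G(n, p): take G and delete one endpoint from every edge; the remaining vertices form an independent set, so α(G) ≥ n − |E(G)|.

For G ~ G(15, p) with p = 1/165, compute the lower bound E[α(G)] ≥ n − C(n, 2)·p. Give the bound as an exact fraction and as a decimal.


E[|E(G)|] = C(15, 2)·p = 105 · (1/165) = 7/11.
E[α(G)] ≥ n − E[|E(G)|] = 15 − 7/11 = 158/11.
Numerically: ≈ 14.363636.
(This is only a lower bound; the true E[α(G)] may be larger.)

E[α(G)] ≥ 158/11 ≈ 14.363636.


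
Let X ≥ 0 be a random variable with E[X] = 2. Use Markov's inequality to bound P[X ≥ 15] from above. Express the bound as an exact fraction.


μ = E[X] = 2, a = 15.
Markov: P[X ≥ 15] ≤ μ/a = (2)/15 = 2/15.
Numerically: ≈ 0.13333.
(Since a = 15 > μ = 2.00000, the bound 2/15 is < 1 and informative.)

P[X ≥ 15] ≤ 2/15 ≈ 0.13333.


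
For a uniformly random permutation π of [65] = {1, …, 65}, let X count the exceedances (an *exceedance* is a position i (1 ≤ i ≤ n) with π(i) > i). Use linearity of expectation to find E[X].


Write X = Σ_{i=1}^{65} X_i, where X_i = 1_{π(i) > i}.
For each fixed i, π(i) is uniform over {1, …, 65} (marginal of a uniform permutation), so P[π(i) > i] = (n − i)/n. Summing: Σ_{i=1}^{65} (n − i)/n = (0 + 1 + … + 64)/65 = 65(65 − 1)/(2·65) = (65 − 1)/2.
Hence E[X] = Σ_{i=1}^{65} (65 − i)/65 = 32 ≈ 32.00000.

E[X] = 32 = 32.00000.


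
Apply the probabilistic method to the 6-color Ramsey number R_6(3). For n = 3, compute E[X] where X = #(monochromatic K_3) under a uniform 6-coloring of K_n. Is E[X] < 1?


E[X] = C(3, 3) · 6^{1 − 3} = 1 · 6^{−2} = 1/36.
As a reduced fraction: E[X] = 1/36 ≈ 0.02778.
Is E[X] < 1? YES.
Since E[X] < 1, there exists a 6-coloring of K_{3} with no monochromatic K_3; hence R_6(3) > 3.

E[X] = 1/36 ≈ 0.02778; E[X] < 1, so R_6(3) > 3.


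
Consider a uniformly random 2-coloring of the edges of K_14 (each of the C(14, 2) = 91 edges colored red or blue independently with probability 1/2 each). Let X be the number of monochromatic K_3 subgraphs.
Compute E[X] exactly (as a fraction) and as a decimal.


Let X = Σ_S X_S over the C(14, 3) = 364 subsets S of size 3, where X_S = 1 if the K_3 on S is monochromatic.
For a fixed S, the K_3 on S has C(3, 2) = 3 edges. P[all 3 edges red] = (1/2)^3, and likewise for blue, so P[monochromatic] = 2·(1/2)^3 = 2^{1 − 3} = 1/4.
Summing: E[X] = C(14, 3) · 2^{1 − 3} = 364 · 1/4 = 91.
Numerically: E[X] ≈ 91.000000.

E[X] = C(14,3)·2^(1−C(3,2)) = 91 ≈ 91.000000.


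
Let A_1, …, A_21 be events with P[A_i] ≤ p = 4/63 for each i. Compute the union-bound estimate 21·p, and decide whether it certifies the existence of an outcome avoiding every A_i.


Union bound: P[∪_{i=1}^{21} A_i] ≤ Σ_i P[A_i] ≤ 21·p = 21·(4/63) = 4/3.
Numerically: 4/3 ≈ 1.33333.
Is 4/3 < 1? NO.
Since the bound 4/3 is ≥ 1, the union bound is uninformative here; it does NOT by itself certify existence.

21·p = 4/3 ≈ 1.33333; existence NOT certified by the union bound.


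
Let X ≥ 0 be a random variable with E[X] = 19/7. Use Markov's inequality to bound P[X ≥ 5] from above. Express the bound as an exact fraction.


μ = E[X] = 19/7, a = 5.
Markov: P[X ≥ 5] ≤ μ/a = (19/7)/5 = 19/35.
Numerically: ≈ 0.54286.
(Since a = 5 > μ = 2.71429, the bound 19/35 is < 1 and informative.)

P[X ≥ 5] ≤ 19/35 ≈ 0.54286.


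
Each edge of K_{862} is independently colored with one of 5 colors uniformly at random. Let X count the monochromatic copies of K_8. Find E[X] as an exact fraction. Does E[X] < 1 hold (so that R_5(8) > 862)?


E[X] = C(862, 8) · 5^{1 − 28} = 7317951015318931845 · 5^{−27} = 7317951015318931845/7450580596923828125.
As a reduced fraction: E[X] = 1463590203063786369/1490116119384765625 ≈ 0.9822.
Is E[X] < 1? YES.
Since E[X] < 1, there exists a 5-coloring of K_{862} with no monochromatic K_8; hence R_5(8) > 862.

E[X] = 1463590203063786369/1490116119384765625 ≈ 0.9822; E[X] < 1, so R_5(8) > 862.


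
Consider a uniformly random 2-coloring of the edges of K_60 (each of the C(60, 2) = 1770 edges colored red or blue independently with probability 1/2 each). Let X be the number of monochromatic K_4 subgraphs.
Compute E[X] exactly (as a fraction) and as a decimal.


Let X = Σ_S X_S over the C(60, 4) = 487635 subsets S of size 4, where X_S = 1 if the K_4 on S is monochromatic.
For a fixed S, the K_4 on S has C(4, 2) = 6 edges. P[all 6 edges red] = (1/2)^6, and likewise for blue, so P[monochromatic] = 2·(1/2)^6 = 2^{1 − 6} = 1/32.
Summing: E[X] = C(60, 4) · 2^{1 − 6} = 487635 · 1/32 = 487635/32.
Numerically: E[X] ≈ 15238.593750.

E[X] = C(60,4)·2^(1−C(4,2)) = 487635/32 ≈ 15238.593750.
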